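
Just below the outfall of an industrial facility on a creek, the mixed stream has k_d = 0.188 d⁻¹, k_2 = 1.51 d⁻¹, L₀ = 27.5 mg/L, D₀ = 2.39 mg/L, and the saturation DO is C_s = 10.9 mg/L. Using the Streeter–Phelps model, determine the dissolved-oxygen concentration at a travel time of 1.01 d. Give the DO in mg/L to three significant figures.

k_d L₀/(k_2−k_d) = 0.188×27.5/(1.51−0.188) = 5.170/1.322 = 3.911 mg/L.
e^(−k_d t) = e^(−0.188×1.010) = 0.8271; e^(−k_2 t) = e^(−1.51×1.010) = 0.2176.
D = 3.911 × (0.8271 − 0.2176) + 2.39 × 0.2176 = 2.383 + 0.5201 = 2.903 mg/L.
DO = C_s − D = 10.9 − 2.903 = 7.997 mg/L.

DO ≈ 8.00 mg/L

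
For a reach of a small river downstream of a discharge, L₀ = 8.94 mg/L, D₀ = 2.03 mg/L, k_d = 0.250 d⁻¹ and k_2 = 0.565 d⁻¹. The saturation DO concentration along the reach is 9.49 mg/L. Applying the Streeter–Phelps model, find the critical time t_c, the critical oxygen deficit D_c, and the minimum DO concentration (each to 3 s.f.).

t_c ≈ 1.52 d; D_c ≈ 2.71 mg/L; min DO ≈ 6.78 mg/L

t_c = [1/(k_2−k_d)] ln[(k_2/k_d)(1 − D₀(k_2−k_d)/(k_d L₀))]
= [1/(0.565−0.250)] ln[(0.565/0.250)(1 − 2.03×0.3150/(0.250×8.94))]
= (1/0.3150) ln[2.260 × 0.7139] = 3.175 × ln(1.613) = 3.175 × 0.4783 = 1.519 d.
D_c = (k_d/k_2) L₀ e^(−k_d t_c) = (0.250/0.565) × 8.94 × e^(−0.250×1.519) = 0.4425 × 8.94 × 0.6841 = 2.706 mg/L.
Minimum DO = C_s − D_c = 9.49 − 2.706 = 6.784 mg/L.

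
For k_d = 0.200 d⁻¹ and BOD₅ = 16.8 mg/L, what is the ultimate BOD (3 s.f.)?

BOD₅ = L₀(1 − e^(−5k_d)) ⇒ L₀ = BOD₅ / (1 − e^(−5×0.200))
= 16.8 / (1 − 0.3679) = 16.8 / 0.6321 = 26.58 mg/L.

L₀ ≈ 26.6 mg/L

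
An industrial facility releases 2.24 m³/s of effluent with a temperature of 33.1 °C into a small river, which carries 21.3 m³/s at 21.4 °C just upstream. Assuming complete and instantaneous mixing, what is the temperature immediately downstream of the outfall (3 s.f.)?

Flow-weighted mixing: C = (Q_r C_r + Q_w C_w)/(Q_r + Q_w)
= (21.3×21.4 + 2.24×33.1)/(21.3 + 2.24) = 530.0/23.54 = 22.51 °C.

22.5 °C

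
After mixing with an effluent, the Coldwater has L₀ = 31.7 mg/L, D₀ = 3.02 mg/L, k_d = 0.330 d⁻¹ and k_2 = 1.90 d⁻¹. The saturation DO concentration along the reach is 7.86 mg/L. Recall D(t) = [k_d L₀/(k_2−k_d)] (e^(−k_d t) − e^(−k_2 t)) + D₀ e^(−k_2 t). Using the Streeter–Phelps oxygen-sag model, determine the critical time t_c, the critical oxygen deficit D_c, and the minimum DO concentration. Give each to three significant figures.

At the critical point dD/dt = 0, so k_d L₀ e^(−k_d t) = k_2 D. Substituting D(t) from the Streeter–Phelps equation and solving for t gives
t_c = ln[(k_2/k_d)(1 − D₀(k_2−k_d)/(k_d L₀))] / (k_2−k_d).
Here k_2−k_d = 1.570 d⁻¹ and 1 − D₀(k_2−k_d)/(k_d L₀) = 1 − 3.02×1.570/(0.330×31.7) = 0.5468, so
t_c = ln(5.758 × 0.5468) / 1.570 = 1.147 / 1.570 = 0.7304 d.
L(t_c) = L₀ e^(−k_d t_c) = 31.7 × 0.7858 = 24.91 mg/L, and at the critical point k_2 D_c = k_d L, so D_c = (0.330/1.90) × 24.91 = 4.327 mg/L.
Minimum DO = C_s − D_c = 7.86 − 4.327 = 3.533 mg/L.

t_c ≈ 0.730 d; D_c ≈ 4.33 mg/L; min DO ≈ 3.53 mg/L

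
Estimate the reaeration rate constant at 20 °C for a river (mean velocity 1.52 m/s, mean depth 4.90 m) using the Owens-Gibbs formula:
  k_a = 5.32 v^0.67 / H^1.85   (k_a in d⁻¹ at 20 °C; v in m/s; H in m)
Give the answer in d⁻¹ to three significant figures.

k_a ≈ 0.372 d⁻¹

k_a = 5.32 × 1.52^0.67 / 4.90^1.85 = 5.32 × 1.324 / 18.92 = 0.3723 d⁻¹.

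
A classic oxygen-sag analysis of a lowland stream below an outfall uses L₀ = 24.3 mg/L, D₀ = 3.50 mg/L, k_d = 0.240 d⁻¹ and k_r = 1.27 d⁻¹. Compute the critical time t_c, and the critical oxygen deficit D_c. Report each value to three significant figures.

t_c ≈ 0.683 d; D_c ≈ 3.90 mg/L

With k_r/k_d = 5.292 and 1 − D₀(k_r−k_d)/(k_d L₀) = 0.3819,
t_c = ln(5.292 × 0.3819) / (1.27 − 0.240) = ln(2.021) / 1.030 = 0.7034/1.030 = 0.6829 d.
D_c = (k_d/k_r) L₀ e^(−k_d t_c) = (0.240/1.27) × 24.3 × e^(−0.240×0.6829) = 0.1890 × 24.3 × 0.8488 = 3.898 mg/L.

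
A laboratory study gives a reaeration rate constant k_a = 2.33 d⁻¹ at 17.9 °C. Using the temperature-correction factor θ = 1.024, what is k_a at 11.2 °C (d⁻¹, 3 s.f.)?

k_a(T₂) = k_a(T₁) · θ^(T₂−T₁) = 2.33 × 1.024^(11.2−17.9)
= 2.33 × 1.024^-6.70 = 2.33 × 0.8531 = 1.988 d⁻¹.

k_a ≈ 1.99 d⁻¹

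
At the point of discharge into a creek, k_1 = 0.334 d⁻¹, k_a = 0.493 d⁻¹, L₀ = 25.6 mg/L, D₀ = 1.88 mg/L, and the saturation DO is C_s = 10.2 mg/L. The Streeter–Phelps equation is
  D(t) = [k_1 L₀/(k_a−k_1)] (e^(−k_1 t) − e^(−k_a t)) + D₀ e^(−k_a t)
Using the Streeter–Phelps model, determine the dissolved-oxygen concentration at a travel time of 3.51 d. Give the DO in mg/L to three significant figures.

k_1 L₀/(k_a−k_1) = 0.334×25.6/(0.493−0.334) = 8.550/0.1590 = 53.78 mg/L.
e^(−k_1 t) = e^(−0.334×3.510) = 0.3096; e^(−k_a t) = e^(−0.493×3.510) = 0.1772.
D = 53.78 × (0.3096 − 0.1772) + 1.88 × 0.1772 = 7.122 + 0.3332 = 7.455 mg/L.
DO = C_s − D = 10.2 − 7.455 = 2.745 mg/L.

DO ≈ 2.75 mg/L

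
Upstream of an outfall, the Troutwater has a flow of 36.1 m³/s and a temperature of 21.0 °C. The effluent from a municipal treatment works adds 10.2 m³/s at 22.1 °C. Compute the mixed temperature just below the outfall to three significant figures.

21.2 °C

Flow-weighted mixing: C = (Q_r C_r + Q_w C_w)/(Q_r + Q_w)
= (36.1×21.0 + 10.2×22.1)/(36.1 + 10.2) = 983.5/46.30 = 21.24 °C.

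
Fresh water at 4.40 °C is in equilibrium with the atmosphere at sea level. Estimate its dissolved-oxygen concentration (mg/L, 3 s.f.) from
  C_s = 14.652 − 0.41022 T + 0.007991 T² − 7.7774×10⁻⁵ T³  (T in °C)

C_s ≈ 13.0 mg/L

C_s = 14.652 − 0.41022×4.40 + 0.007991×4.40² − 7.7774×10⁻⁵×4.40³ = 13.00 mg/L.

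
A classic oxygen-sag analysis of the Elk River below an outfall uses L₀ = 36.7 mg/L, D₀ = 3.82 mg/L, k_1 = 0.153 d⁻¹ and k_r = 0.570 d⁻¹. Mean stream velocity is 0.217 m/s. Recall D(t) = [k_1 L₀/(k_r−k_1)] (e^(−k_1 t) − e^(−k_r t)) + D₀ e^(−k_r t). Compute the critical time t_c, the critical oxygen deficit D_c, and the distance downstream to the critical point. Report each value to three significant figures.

At the critical point dD/dt = 0, so k_1 L₀ e^(−k_1 t) = k_r D. Substituting D(t) from the Streeter–Phelps equation and solving for t gives
t_c = ln[(k_r/k_1)(1 − D₀(k_r−k_1)/(k_1 L₀))] / (k_r−k_1).
Here k_r−k_1 = 0.4170 d⁻¹ and 1 − D₀(k_r−k_1)/(k_1 L₀) = 1 − 3.82×0.4170/(0.153×36.7) = 0.7163, so
t_c = ln(3.725 × 0.7163) / 0.4170 = 0.9816 / 0.4170 = 2.354 d.
L(t_c) = L₀ e^(−k_1 t_c) = 36.7 × 0.6976 = 25.60 mg/L, and at the critical point k_r D_c = k_1 L, so D_c = (0.153/0.570) × 25.60 = 6.872 mg/L.
x_c = v t_c = 0.217 m/s × 2.354 d × 86400 s/d = 44130 m ≈ 44.1 km.

t_c ≈ 2.35 d; D_c ≈ 6.87 mg/L; x_c ≈ 44.1 km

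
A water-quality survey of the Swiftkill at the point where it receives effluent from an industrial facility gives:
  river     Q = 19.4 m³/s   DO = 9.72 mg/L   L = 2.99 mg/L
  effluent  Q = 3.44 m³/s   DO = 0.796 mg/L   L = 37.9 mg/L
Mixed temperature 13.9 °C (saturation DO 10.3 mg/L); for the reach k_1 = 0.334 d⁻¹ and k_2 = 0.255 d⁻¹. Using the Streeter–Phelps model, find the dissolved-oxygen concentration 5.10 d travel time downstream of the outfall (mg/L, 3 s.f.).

Mixed DO = (19.4×9.72 + 3.44×0.796)/(19.4+3.44) = 191.3/22.84 = 8.376 mg/L.
Mixed L₀ = (19.4×2.99 + 3.44×37.9)/(22.84) = 188.4/22.84 = 8.248 mg/L.
Initial deficit D₀ = C_s − DO₀ = 10.3 − 8.376 = 1.924 mg/L.
D(5.10) = [0.334×8.248/(0.255−0.334)](e^(−0.334×5.10) − e^(−0.255×5.10)) + 1.924 e^(−0.255×5.10)
= -34.87 × (0.1821 − 0.2724) + 1.924 × 0.2724 = 3.674 mg/L.
DO = 10.3 − 3.674 = 6.626 mg/L.

DO ≈ 6.63 mg/L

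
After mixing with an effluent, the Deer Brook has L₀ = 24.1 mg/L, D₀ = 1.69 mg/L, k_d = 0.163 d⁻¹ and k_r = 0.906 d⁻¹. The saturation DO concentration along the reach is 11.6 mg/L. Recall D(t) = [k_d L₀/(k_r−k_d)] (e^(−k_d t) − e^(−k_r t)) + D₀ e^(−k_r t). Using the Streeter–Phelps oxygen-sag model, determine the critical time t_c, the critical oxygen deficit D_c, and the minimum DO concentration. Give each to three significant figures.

At the critical point dD/dt = 0, so k_d L₀ e^(−k_d t) = k_r D. Substituting D(t) from the Streeter–Phelps equation and solving for t gives
t_c = ln[(k_r/k_d)(1 − D₀(k_r−k_d)/(k_d L₀))] / (k_r−k_d).
Here k_r−k_d = 0.7430 d⁻¹ and 1 − D₀(k_r−k_d)/(k_d L₀) = 1 − 1.69×0.7430/(0.163×24.1) = 0.6804, so
t_c = ln(5.558 × 0.6804) / 0.7430 = 1.330 / 0.7430 = 1.790 d.
L(t_c) = L₀ e^(−k_d t_c) = 24.1 × 0.7469 = 18.00 mg/L, and at the critical point k_r D_c = k_d L, so D_c = (0.163/0.906) × 18.00 = 3.239 mg/L.
Minimum DO = C_s − D_c = 11.6 − 3.239 = 8.361 mg/L.

t_c ≈ 1.79 d; D_c ≈ 3.24 mg/L; min DO ≈ 8.36 mg/L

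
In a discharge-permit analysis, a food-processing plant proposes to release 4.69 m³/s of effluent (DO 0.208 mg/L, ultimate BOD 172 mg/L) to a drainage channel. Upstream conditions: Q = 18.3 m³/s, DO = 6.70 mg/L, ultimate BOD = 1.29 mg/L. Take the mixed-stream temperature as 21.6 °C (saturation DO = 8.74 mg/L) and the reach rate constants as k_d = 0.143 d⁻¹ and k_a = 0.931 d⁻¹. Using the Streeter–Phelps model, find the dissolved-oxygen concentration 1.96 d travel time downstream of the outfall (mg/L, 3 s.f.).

Mixed DO = (18.3×6.70 + 4.69×0.208)/(18.3+4.69) = 123.6/22.99 = 5.376 mg/L.
Mixed L₀ = (18.3×1.29 + 4.69×172)/(22.99) = 830.3/22.99 = 36.12 mg/L.
Initial deficit D₀ = C_s − DO₀ = 8.74 − 5.376 = 3.364 mg/L.
D(1.96) = [0.143×36.12/(0.931−0.143)](e^(−0.143×1.96) − e^(−0.931×1.96)) + 3.364 e^(−0.931×1.96)
= 6.554 × (0.7556 − 0.1613) + 3.364 × 0.1613 = 4.438 mg/L.
DO = 8.74 − 4.438 = 4.302 mg/L.

DO ≈ 4.30 mg/L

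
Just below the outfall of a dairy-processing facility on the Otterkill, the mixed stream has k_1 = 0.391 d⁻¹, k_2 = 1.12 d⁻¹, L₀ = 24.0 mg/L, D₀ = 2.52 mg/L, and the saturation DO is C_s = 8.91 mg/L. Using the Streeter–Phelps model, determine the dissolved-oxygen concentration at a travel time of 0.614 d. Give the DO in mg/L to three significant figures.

DO ≈ 3.99 mg/L

k_1 L₀/(k_2−k_1) = 0.391×24.0/(1.12−0.391) = 9.384/0.7290 = 12.87 mg/L.
e^(−k_1 t) = e^(−0.391×0.6140) = 0.7866; e^(−k_2 t) = e^(−1.12×0.6140) = 0.5027.
D = 12.87 × (0.7866 − 0.5027) + 2.52 × 0.5027 = 3.654 + 1.267 = 4.920 mg/L.
DO = C_s − D = 8.91 − 4.920 = 3.990 mg/L.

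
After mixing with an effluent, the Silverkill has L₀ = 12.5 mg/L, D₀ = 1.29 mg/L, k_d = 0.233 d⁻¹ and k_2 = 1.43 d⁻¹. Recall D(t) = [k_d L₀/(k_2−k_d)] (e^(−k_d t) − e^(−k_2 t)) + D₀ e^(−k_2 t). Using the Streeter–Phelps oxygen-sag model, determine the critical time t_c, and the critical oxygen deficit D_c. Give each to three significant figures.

t_c ≈ 0.885 d; D_c ≈ 1.66 mg/L

At the critical point dD/dt = 0, so k_d L₀ e^(−k_d t) = k_2 D. Substituting D(t) from the Streeter–Phelps equation and solving for t gives
t_c = ln[(k_2/k_d)(1 − D₀(k_2−k_d)/(k_d L₀))] / (k_2−k_d).
Here k_2−k_d = 1.197 d⁻¹ and 1 − D₀(k_2−k_d)/(k_d L₀) = 1 − 1.29×1.197/(0.233×12.5) = 0.4698, so
t_c = ln(6.137 × 0.4698) / 1.197 = 1.059 / 1.197 = 0.8847 d.
D_c = (k_d/k_2) L₀ e^(−k_d t_c) = (0.233/1.43) × 12.5 × e^(−0.233×0.8847) = 0.1629 × 12.5 × 0.8137 = 1.657 mg/L.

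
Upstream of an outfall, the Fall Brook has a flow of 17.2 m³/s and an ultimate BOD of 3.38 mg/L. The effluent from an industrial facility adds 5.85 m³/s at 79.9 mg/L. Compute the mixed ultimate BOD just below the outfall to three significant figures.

22.8 mg/L

Flow-weighted mixing: C = (Q_r C_r + Q_w C_w)/(Q_r + Q_w)
= (17.2×3.38 + 5.85×79.9)/(17.2 + 5.85) = 525.6/23.05 = 22.80 mg/L.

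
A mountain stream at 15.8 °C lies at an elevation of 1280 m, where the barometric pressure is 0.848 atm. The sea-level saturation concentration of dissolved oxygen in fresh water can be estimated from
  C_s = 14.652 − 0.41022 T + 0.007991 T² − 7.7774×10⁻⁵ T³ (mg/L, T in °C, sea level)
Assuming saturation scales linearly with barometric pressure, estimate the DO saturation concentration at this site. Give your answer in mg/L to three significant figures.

C_s ≈ 8.36 mg/L

At sea level: C_s = 14.652 − 0.41022×15.8 + 0.007991×15.8² − 7.7774×10⁻⁵×15.8³ = 9.859 mg/L.
Pressure correction: C_s' = 9.859 × 0.848 = 8.360 mg/L.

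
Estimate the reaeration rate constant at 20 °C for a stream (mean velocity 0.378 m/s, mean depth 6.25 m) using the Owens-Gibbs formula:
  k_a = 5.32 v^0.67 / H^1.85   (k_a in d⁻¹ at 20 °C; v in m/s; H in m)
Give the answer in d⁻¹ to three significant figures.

k_a = 5.32 × 0.378^0.67 / 6.25^1.85 = 5.32 × 0.5211 / 29.67 = 0.09342 d⁻¹.

k_a ≈ 0.0934 d⁻¹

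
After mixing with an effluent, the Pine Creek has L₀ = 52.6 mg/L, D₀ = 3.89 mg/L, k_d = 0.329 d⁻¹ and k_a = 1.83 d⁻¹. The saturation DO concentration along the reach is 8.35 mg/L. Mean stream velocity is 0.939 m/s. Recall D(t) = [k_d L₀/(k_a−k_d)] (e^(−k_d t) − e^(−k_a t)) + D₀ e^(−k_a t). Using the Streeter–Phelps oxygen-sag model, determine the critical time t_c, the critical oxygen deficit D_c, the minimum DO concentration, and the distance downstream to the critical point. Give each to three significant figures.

At the critical point dD/dt = 0, so k_d L₀ e^(−k_d t) = k_a D. Substituting D(t) from the Streeter–Phelps equation and solving for t gives
t_c = ln[(k_a/k_d)(1 − D₀(k_a−k_d)/(k_d L₀))] / (k_a−k_d).
Here k_a−k_d = 1.501 d⁻¹ and 1 − D₀(k_a−k_d)/(k_d L₀) = 1 − 3.89×1.501/(0.329×52.6) = 0.6626, so
t_c = ln(5.562 × 0.6626) / 1.501 = 1.304 / 1.501 = 0.8690 d.
D_c = (k_d/k_a) L₀ e^(−k_d t_c) = (0.329/1.83) × 52.6 × e^(−0.329×0.8690) = 0.1798 × 52.6 × 0.7513 = 7.105 mg/L.
Minimum DO = C_s − D_c = 8.35 − 7.105 = 1.245 mg/L.
x_c = v t_c = 0.939 m/s × 0.8690 d × 86400 s/d = 70500 m ≈ 70.5 km.

t_c ≈ 0.869 d; D_c ≈ 7.10 mg/L; min DO ≈ 1.25 mg/L; x_c ≈ 70.5 km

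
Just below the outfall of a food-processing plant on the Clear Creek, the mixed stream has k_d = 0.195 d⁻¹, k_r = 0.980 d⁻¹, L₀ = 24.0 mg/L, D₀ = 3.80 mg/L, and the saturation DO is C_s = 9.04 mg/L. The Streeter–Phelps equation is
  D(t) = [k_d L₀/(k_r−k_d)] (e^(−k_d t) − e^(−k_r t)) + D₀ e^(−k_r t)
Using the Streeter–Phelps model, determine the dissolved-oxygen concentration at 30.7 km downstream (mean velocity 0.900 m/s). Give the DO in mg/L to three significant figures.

Travel time t = x/v = 30.7 km / (0.900 m/s) = 30700 m / 0.900 m/s = 34110 s = 0.3948 d.
k_d L₀/(k_r−k_d) = 0.195×24.0/(0.980−0.195) = 4.680/0.7850 = 5.962 mg/L.
e^(−k_d t) = e^(−0.195×0.3948) = 0.9259; e^(−k_r t) = e^(−0.980×0.3948) = 0.6792.
D = 5.962 × (0.9259 − 0.6792) + 3.80 × 0.6792 = 1.471 + 2.581 = 4.052 mg/L.
DO = C_s − D = 9.04 − 4.052 = 4.988 mg/L.

DO ≈ 4.99 mg/L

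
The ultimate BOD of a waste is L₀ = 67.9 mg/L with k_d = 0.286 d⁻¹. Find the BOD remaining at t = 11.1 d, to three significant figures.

L_t = L₀ e^(−k_d t) = 67.9 × e^(−0.286×11.1) = 67.9 × 0.04181 = 2.839 mg/L.

L ≈ 2.84 mg/L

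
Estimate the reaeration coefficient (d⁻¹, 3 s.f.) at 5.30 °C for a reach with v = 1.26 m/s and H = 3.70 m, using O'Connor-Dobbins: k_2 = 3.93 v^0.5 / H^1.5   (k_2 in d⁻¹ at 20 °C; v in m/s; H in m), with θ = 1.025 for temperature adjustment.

k_2 ≈ 0.431 d⁻¹

k_2(20) = 3.93 × 1.26^0.5 / 3.70^1.5 = 3.93 × 1.122 / 7.117 = 0.6198 d⁻¹.
k_2(5.30) = 0.6198 × 1.025^(5.30−20) = 0.6198 × 0.6956 = 0.4312 d⁻¹.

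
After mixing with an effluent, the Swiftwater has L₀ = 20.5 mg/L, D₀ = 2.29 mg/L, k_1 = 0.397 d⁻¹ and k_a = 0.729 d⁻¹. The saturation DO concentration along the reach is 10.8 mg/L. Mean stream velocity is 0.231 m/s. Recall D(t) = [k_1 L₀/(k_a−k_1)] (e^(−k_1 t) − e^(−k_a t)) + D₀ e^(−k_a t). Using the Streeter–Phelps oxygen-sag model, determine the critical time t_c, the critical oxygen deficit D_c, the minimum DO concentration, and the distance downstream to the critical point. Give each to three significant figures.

With k_a/k_1 = 1.836 and 1 − D₀(k_a−k_1)/(k_1 L₀) = 0.9066,
t_c = ln(1.836 × 0.9066) / (0.729 − 0.397) = ln(1.665) / 0.3320 = 0.5097/0.3320 = 1.535 d.
L(t_c) = L₀ e^(−k_1 t_c) = 20.5 × 0.5437 = 11.14 mg/L, and at the critical point k_a D_c = k_1 L, so D_c = (0.397/0.729) × 11.14 = 6.069 mg/L.
Minimum DO = C_s − D_c = 10.8 − 6.069 = 4.731 mg/L.
x_c = v t_c = 0.231 m/s × 1.535 d × 86400 s/d = 30640 m ≈ 30.6 km.

t_c ≈ 1.54 d; D_c ≈ 6.07 mg/L; min DO ≈ 4.73 mg/L; x_c ≈ 30.6 km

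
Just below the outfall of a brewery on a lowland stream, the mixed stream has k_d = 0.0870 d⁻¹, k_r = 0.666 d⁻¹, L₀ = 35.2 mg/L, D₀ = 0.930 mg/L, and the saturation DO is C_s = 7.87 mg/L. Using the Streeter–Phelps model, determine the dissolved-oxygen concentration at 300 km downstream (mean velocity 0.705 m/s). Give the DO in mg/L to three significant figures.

Travel time t = x/v = 300 km / (0.705 m/s) = 300000 m / 0.705 m/s = 425500 s = 4.925 d.
k_d L₀/(k_r−k_d) = 0.0870×35.2/(0.666−0.0870) = 3.062/0.5790 = 5.289 mg/L.
e^(−k_d t) = e^(−0.0870×4.925) = 0.6515; e^(−k_r t) = e^(−0.666×4.925) = 0.03762.
D = 5.289 × (0.6515 − 0.03762) + 0.930 × 0.03762 = 3.247 + 0.03499 = 3.282 mg/L.
DO = C_s − D = 7.87 − 3.282 = 4.588 mg/L.

DO ≈ 4.59 mg/L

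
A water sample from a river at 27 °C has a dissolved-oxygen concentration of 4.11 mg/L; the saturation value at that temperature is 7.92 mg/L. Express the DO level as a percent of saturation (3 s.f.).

% saturation = C/C_s × 100 = 4.11/7.92 × 100 = 51.9 %.

51.9 % saturation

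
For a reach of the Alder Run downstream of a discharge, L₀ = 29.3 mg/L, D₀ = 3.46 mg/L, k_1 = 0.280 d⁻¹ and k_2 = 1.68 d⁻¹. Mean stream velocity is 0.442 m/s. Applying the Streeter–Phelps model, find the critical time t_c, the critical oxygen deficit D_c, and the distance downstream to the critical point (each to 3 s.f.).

t_c ≈ 0.642 d; D_c ≈ 4.08 mg/L; x_c ≈ 24.5 km

With k_2/k_1 = 6.000 and 1 − D₀(k_2−k_1)/(k_1 L₀) = 0.4096,
t_c = ln(6.000 × 0.4096) / (1.68 − 0.280) = ln(2.457) / 1.400 = 0.8991/1.400 = 0.6422 d.
D_c = (k_1/k_2) L₀ e^(−k_1 t_c) = (0.280/1.68) × 29.3 × e^(−0.280×0.6422) = 0.1667 × 29.3 × 0.8354 = 4.080 mg/L.
x_c = v t_c = 0.442 m/s × 0.6422 d × 86400 s/d = 24520 m ≈ 24.5 km.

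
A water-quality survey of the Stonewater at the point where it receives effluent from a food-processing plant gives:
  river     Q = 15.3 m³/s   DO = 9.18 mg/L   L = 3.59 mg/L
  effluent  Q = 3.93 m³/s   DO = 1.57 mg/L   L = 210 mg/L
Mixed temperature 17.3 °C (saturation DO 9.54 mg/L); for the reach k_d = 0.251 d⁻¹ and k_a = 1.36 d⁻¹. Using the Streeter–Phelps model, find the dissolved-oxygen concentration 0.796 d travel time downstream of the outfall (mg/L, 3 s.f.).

DO ≈ 3.92 mg/L

Mixed DO = (15.3×9.18 + 3.93×1.57)/(15.3+3.93) = 146.6/19.23 = 7.625 mg/L.
Mixed L₀ = (15.3×3.59 + 3.93×210)/(19.23) = 880.2/19.23 = 45.77 mg/L.
Initial deficit D₀ = C_s − DO₀ = 9.54 − 7.625 = 1.915 mg/L.
D(0.796) = [0.251×45.77/(1.36−0.251)](e^(−0.251×0.796) − e^(−1.36×0.796)) + 1.915 e^(−1.36×0.796)
= 10.36 × (0.8189 − 0.3387) + 1.915 × 0.3387 = 5.623 mg/L.
DO = 9.54 − 5.623 = 3.917 mg/L.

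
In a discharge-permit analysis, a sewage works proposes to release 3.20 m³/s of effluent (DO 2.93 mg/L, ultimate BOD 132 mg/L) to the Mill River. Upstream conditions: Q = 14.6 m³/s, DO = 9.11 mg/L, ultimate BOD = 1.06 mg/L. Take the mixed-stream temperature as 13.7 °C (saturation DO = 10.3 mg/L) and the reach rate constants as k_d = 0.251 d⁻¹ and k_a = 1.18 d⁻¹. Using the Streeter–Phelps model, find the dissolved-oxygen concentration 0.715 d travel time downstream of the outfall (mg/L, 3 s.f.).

DO ≈ 6.61 mg/L

Mixed DO = (14.6×9.11 + 3.20×2.93)/(14.6+3.20) = 142.4/17.80 = 7.999 mg/L.
Mixed L₀ = (14.6×1.06 + 3.20×132)/(17.80) = 437.9/17.80 = 24.60 mg/L.
Initial deficit D₀ = C_s − DO₀ = 10.3 − 7.999 = 2.301 mg/L.
D(0.715) = [0.251×24.60/(1.18−0.251)](e^(−0.251×0.715) − e^(−1.18×0.715)) + 2.301 e^(−1.18×0.715)
= 6.646 × (0.8357 − 0.4301) + 2.301 × 0.4301 = 3.686 mg/L.
DO = 10.3 − 3.686 = 6.614 mg/L.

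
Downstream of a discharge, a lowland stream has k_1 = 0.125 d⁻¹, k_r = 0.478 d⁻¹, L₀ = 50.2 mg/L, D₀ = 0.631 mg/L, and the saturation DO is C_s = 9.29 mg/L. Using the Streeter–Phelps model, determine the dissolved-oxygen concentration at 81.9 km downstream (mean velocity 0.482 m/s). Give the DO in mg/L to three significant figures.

Travel time t = x/v = 81.9 km / (0.482 m/s) = 81900 m / 0.482 m/s = 169900 s = 1.967 d.
k_1 L₀/(k_r−k_1) = 0.125×50.2/(0.478−0.125) = 6.275/0.3530 = 17.78 mg/L.
e^(−k_1 t) = e^(−0.125×1.967) = 0.7821; e^(−k_r t) = e^(−0.478×1.967) = 0.3906.
D = 17.78 × (0.7821 − 0.3906) + 0.631 × 0.3906 = 6.958 + 0.2465 = 7.205 mg/L.
DO = C_s − D = 9.29 − 7.205 = 2.085 mg/L.

DO ≈ 2.09 mg/L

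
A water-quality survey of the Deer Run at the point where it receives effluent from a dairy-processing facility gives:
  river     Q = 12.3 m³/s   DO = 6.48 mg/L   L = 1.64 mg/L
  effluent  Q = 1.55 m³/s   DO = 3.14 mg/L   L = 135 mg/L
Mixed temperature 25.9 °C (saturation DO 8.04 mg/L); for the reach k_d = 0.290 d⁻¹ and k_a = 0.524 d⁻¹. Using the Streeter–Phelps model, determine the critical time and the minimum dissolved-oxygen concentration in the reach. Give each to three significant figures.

t_c ≈ 2.11 d; minimum DO ≈ 3.06 mg/L

Mixed DO = (12.3×6.48 + 1.55×3.14)/(12.3+1.55) = 84.57/13.85 = 6.106 mg/L.
Mixed L₀ = (12.3×1.64 + 1.55×135)/(13.85) = 229.4/13.85 = 16.56 mg/L.
Initial deficit D₀ = C_s − DO₀ = 8.04 − 6.106 = 1.934 mg/L.
t_c = (1/0.2340) ln[(0.524/0.290)(1 − 1.934×0.2340/(0.290×16.56))] = 4.274 × ln(1.637) = 2.105 d.
D_c = (0.290/0.524) × 16.56 × e^(−0.290×2.105) = 0.5534 × 16.56 × 0.5430 = 4.978 mg/L.
Minimum DO = 8.04 − 4.978 = 3.062 mg/L.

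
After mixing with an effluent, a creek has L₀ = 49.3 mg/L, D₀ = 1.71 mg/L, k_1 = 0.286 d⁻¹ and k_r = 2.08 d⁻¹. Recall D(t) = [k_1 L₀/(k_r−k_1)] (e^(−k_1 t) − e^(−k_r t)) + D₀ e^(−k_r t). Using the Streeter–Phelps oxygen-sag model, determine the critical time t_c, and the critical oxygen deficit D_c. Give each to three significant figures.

t_c ≈ 0.969 d; D_c ≈ 5.14 mg/L

At the critical point dD/dt = 0, so k_1 L₀ e^(−k_1 t) = k_r D. Substituting D(t) from the Streeter–Phelps equation and solving for t gives
t_c = ln[(k_r/k_1)(1 − D₀(k_r−k_1)/(k_1 L₀))] / (k_r−k_1).
Here k_r−k_1 = 1.794 d⁻¹ and 1 − D₀(k_r−k_1)/(k_1 L₀) = 1 − 1.71×1.794/(0.286×49.3) = 0.7824, so
t_c = ln(7.273 × 0.7824) / 1.794 = 1.739 / 1.794 = 0.9692 d.
L(t_c) = L₀ e^(−k_1 t_c) = 49.3 × 0.7579 = 37.36 mg/L, and at the critical point k_r D_c = k_1 L, so D_c = (0.286/2.08) × 37.36 = 5.138 mg/L.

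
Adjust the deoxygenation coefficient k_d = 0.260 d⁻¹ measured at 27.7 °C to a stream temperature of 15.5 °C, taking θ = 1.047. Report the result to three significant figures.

k_d(T₂) = k_d(T₁) · θ^(T₂−T₁) = 0.260 × 1.047^(15.5−27.7)
= 0.260 × 1.047^-12.2 = 0.260 × 0.5710 = 0.1485 d⁻¹.

k_d ≈ 0.148 d⁻¹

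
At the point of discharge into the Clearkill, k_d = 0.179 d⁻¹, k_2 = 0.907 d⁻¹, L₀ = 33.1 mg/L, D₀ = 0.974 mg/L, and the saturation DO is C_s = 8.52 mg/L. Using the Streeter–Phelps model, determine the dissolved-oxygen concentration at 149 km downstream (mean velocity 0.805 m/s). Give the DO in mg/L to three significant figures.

Travel time t = x/v = 149 km / (0.805 m/s) = 149000 m / 0.805 m/s = 185100 s = 2.142 d.
k_d L₀/(k_2−k_d) = 0.179×33.1/(0.907−0.179) = 5.925/0.7280 = 8.139 mg/L.
e^(−k_d t) = e^(−0.179×2.142) = 0.6815; e^(−k_2 t) = e^(−0.907×2.142) = 0.1433.
D = 8.139 × (0.6815 − 0.1433) + 0.974 × 0.1433 = 4.380 + 0.1395 = 4.520 mg/L.
DO = C_s − D = 8.52 − 4.520 = 4.000 mg/L.

DO ≈ 4.00 mg/L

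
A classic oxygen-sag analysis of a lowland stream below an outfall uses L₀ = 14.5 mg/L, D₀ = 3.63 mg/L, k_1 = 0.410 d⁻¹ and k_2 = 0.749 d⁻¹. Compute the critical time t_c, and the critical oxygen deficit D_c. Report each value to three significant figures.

t_c ≈ 1.09 d; D_c ≈ 5.07 mg/L

At the critical point dD/dt = 0, so k_1 L₀ e^(−k_1 t) = k_2 D. Substituting D(t) from the Streeter–Phelps equation and solving for t gives
t_c = ln[(k_2/k_1)(1 − D₀(k_2−k_1)/(k_1 L₀))] / (k_2−k_1).
Here k_2−k_1 = 0.3390 d⁻¹ and 1 − D₀(k_2−k_1)/(k_1 L₀) = 1 − 3.63×0.3390/(0.410×14.5) = 0.7930, so
t_c = ln(1.827 × 0.7930) / 0.3390 = 0.3707 / 0.3390 = 1.093 d.
L(t_c) = L₀ e^(−k_1 t_c) = 14.5 × 0.6387 = 9.261 mg/L, and at the critical point k_2 D_c = k_1 L, so D_c = (0.410/0.749) × 9.261 = 5.070 mg/L.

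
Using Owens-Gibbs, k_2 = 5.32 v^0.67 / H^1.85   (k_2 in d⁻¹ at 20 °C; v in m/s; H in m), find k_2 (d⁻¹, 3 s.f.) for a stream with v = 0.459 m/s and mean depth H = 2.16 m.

k_2 ≈ 0.760 d⁻¹

k_2 = 5.32 × 0.459^0.67 / 2.16^1.85 = 5.32 × 0.5935 / 4.157 = 0.7596 d⁻¹.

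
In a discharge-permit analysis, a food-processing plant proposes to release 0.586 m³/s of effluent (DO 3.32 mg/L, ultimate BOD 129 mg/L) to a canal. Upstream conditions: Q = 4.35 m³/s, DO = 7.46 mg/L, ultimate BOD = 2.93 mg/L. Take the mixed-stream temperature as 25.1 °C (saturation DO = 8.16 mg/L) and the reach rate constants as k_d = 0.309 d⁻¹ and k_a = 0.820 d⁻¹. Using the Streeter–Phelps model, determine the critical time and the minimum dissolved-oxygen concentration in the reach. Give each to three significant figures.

t_c ≈ 1.68 d; minimum DO ≈ 4.15 mg/L

Mixed DO = (4.35×7.46 + 0.586×3.32)/(4.35+0.586) = 34.40/4.936 = 6.969 mg/L.
Mixed L₀ = (4.35×2.93 + 0.586×129)/(4.936) = 88.34/4.936 = 17.90 mg/L.
Initial deficit D₀ = C_s − DO₀ = 8.16 − 6.969 = 1.191 mg/L.
t_c = (1/0.5110) ln[(0.820/0.309)(1 − 1.191×0.5110/(0.309×17.90))] = 1.957 × ln(2.362) = 1.682 d.
D_c = (0.309/0.820) × 17.90 × e^(−0.309×1.682) = 0.3768 × 17.90 × 0.5947 = 4.011 mg/L.
Minimum DO = 8.16 − 4.011 = 4.149 mg/L.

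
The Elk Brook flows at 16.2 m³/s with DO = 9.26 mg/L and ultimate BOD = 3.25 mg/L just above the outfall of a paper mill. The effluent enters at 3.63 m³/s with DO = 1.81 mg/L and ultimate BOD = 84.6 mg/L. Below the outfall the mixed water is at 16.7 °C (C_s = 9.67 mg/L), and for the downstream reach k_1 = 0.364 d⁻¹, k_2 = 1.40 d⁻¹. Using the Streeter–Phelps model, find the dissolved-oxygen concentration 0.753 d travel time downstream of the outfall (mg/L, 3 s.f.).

DO ≈ 6.43 mg/L

Mixed DO = (16.2×9.26 + 3.63×1.81)/(16.2+3.63) = 156.6/19.83 = 7.896 mg/L.
Mixed L₀ = (16.2×3.25 + 3.63×84.6)/(19.83) = 359.7/19.83 = 18.14 mg/L.
Initial deficit D₀ = C_s − DO₀ = 9.67 − 7.896 = 1.774 mg/L.
D(0.753) = [0.364×18.14/(1.40−0.364)](e^(−0.364×0.753) − e^(−1.40×0.753)) + 1.774 e^(−1.40×0.753)
= 6.374 × (0.7603 − 0.3485) + 1.774 × 0.3485 = 3.243 mg/L.
DO = 9.67 − 3.243 = 6.427 mg/L.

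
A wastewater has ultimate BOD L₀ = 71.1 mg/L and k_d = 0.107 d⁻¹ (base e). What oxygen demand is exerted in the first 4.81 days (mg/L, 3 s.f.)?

y_t = L₀(1 − e^(−k_d t)) = 71.1 × (1 − e^(−0.107×4.81))
= 71.1 × (1 − 0.5977) = 71.1 × 0.4023 = 28.60 mg/L.

y ≈ 28.6 mg/L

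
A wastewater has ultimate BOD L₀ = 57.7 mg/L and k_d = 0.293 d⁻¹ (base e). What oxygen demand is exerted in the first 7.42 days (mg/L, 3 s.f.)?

y_t = L₀(1 − e^(−k_d t)) = 57.7 × (1 − e^(−0.293×7.42))
= 57.7 × (1 − 0.1137) = 57.7 × 0.8863 = 51.14 mg/L.

y ≈ 51.1 mg/L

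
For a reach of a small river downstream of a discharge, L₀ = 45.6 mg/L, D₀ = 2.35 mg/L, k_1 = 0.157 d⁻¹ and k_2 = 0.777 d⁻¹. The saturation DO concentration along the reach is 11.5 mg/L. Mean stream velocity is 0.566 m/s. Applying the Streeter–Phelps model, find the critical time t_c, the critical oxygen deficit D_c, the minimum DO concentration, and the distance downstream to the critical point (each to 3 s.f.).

With k_2/k_1 = 4.949 and 1 − D₀(k_2−k_1)/(k_1 L₀) = 0.7965,
t_c = ln(4.949 × 0.7965) / (0.777 − 0.157) = ln(3.942) / 0.6200 = 1.372/0.6200 = 2.212 d.
D_c = (k_1/k_2) L₀ e^(−k_1 t_c) = (0.157/0.777) × 45.6 × e^(−0.157×2.212) = 0.2021 × 45.6 × 0.7066 = 6.510 mg/L.
Minimum DO = C_s − D_c = 11.5 − 6.510 = 4.990 mg/L.
x_c = v t_c = 0.566 m/s × 2.212 d × 86400 s/d = 108200 m ≈ 108 km.

t_c ≈ 2.21 d; D_c ≈ 6.51 mg/L; min DO ≈ 4.99 mg/L; x_c ≈ 108 km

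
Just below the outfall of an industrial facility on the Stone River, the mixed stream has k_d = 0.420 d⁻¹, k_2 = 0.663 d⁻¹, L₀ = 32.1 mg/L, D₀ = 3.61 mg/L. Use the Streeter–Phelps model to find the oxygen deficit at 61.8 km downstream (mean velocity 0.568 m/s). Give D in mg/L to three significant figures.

Travel time t = x/v = 61.8 km / (0.568 m/s) = 61800 m / 0.568 m/s = 108800 s = 1.259 d.
k_d L₀/(k_2−k_d) = 0.420×32.1/(0.663−0.420) = 13.48/0.2430 = 55.48 mg/L.
e^(−k_d t) = e^(−0.420×1.259) = 0.5893; e^(−k_2 t) = e^(−0.663×1.259) = 0.4339.
D = 55.48 × (0.5893 − 0.4339) + 3.61 × 0.4339 = 8.618 + 1.566 = 10.18 mg/L.

D ≈ 10.2 mg/L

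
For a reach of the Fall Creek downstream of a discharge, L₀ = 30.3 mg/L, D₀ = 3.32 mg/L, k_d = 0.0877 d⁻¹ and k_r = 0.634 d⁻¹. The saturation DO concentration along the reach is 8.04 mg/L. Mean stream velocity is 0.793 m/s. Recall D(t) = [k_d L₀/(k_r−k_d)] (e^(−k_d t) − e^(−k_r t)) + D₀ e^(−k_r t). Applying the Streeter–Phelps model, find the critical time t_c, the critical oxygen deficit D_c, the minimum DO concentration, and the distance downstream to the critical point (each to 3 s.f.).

t_c ≈ 1.52 d; D_c ≈ 3.67 mg/L; min DO ≈ 4.37 mg/L; x_c ≈ 104 km

t_c = [1/(k_r−k_d)] ln[(k_r/k_d)(1 − D₀(k_r−k_d)/(k_d L₀))]
= [1/(0.634−0.0877)] ln[(0.634/0.0877)(1 − 3.32×0.5463/(0.0877×30.3))]
= (1/0.5463) ln[7.229 × 0.3175] = 1.830 × ln(2.295) = 1.830 × 0.8307 = 1.521 d.
L(t_c) = L₀ e^(−k_d t_c) = 30.3 × 0.8751 = 26.52 mg/L, and at the critical point k_r D_c = k_d L, so D_c = (0.0877/0.634) × 26.52 = 3.668 mg/L.
Minimum DO = C_s − D_c = 8.04 − 3.668 = 4.372 mg/L.
x_c = v t_c = 0.793 m/s × 1.521 d × 86400 s/d = 104200 m ≈ 104 km.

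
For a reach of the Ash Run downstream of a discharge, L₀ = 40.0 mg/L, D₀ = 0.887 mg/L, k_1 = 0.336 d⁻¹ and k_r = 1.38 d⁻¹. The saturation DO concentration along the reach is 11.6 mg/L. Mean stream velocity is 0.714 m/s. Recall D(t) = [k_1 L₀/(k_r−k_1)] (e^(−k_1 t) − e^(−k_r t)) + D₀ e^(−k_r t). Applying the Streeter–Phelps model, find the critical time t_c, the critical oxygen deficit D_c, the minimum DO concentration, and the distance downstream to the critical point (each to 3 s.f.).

t_c ≈ 1.28 d; D_c ≈ 6.32 mg/L; min DO ≈ 5.28 mg/L; x_c ≈ 79.3 km

At the critical point dD/dt = 0, so k_1 L₀ e^(−k_1 t) = k_r D. Substituting D(t) from the Streeter–Phelps equation and solving for t gives
t_c = ln[(k_r/k_1)(1 − D₀(k_r−k_1)/(k_1 L₀))] / (k_r−k_1).
Here k_r−k_1 = 1.044 d⁻¹ and 1 − D₀(k_r−k_1)/(k_1 L₀) = 1 − 0.887×1.044/(0.336×40.0) = 0.9311, so
t_c = ln(4.107 × 0.9311) / 1.044 = 1.341 / 1.044 = 1.285 d.
L(t_c) = L₀ e^(−k_1 t_c) = 40.0 × 0.6494 = 25.98 mg/L, and at the critical point k_r D_c = k_1 L, so D_c = (0.336/1.38) × 25.98 = 6.325 mg/L.
Minimum DO = C_s − D_c = 11.6 − 6.325 = 5.275 mg/L.
x_c = v t_c = 0.714 m/s × 1.285 d × 86400 s/d = 79260 m ≈ 79.3 km.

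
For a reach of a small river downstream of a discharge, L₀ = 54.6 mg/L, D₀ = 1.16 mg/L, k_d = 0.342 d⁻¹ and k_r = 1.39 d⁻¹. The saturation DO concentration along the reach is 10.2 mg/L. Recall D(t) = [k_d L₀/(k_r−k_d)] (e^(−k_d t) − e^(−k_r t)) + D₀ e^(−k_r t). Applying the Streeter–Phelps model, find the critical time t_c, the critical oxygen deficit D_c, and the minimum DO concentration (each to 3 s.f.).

With k_r/k_d = 4.064 and 1 − D₀(k_r−k_d)/(k_d L₀) = 0.9349,
t_c = ln(4.064 × 0.9349) / (1.39 − 0.342) = ln(3.800) / 1.048 = 1.335/1.048 = 1.274 d.
L(t_c) = L₀ e^(−k_d t_c) = 54.6 × 0.6469 = 35.32 mg/L, and at the critical point k_r D_c = k_d L, so D_c = (0.342/1.39) × 35.32 = 8.690 mg/L.
Minimum DO = C_s − D_c = 10.2 − 8.690 = 1.510 mg/L.

t_c ≈ 1.27 d; D_c ≈ 8.69 mg/L; min DO ≈ 1.51 mg/L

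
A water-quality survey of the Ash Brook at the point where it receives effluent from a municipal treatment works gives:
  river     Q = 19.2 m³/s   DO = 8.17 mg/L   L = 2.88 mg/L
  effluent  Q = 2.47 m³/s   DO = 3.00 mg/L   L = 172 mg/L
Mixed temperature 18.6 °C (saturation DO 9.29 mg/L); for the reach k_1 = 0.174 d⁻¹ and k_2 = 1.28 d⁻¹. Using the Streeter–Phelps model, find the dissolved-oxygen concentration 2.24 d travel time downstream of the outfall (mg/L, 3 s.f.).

DO ≈ 7.03 mg/L

Mixed DO = (19.2×8.17 + 2.47×3.00)/(19.2+2.47) = 164.3/21.67 = 7.581 mg/L.
Mixed L₀ = (19.2×2.88 + 2.47×172)/(21.67) = 480.1/21.67 = 22.16 mg/L.
Initial deficit D₀ = C_s − DO₀ = 9.29 − 7.581 = 1.709 mg/L.
D(2.24) = [0.174×22.16/(1.28−0.174)](e^(−0.174×2.24) − e^(−1.28×2.24)) + 1.709 e^(−1.28×2.24)
= 3.486 × (0.6772 − 0.05686) + 1.709 × 0.05686 = 2.260 mg/L.
DO = 9.29 − 2.260 = 7.030 mg/L.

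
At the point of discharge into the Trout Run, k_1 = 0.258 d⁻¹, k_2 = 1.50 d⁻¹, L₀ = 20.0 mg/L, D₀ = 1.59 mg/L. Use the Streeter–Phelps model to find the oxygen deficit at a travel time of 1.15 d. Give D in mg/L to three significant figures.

D ≈ 2.63 mg/L

k_1 L₀/(k_2−k_1) = 0.258×20.0/(1.50−0.258) = 5.160/1.242 = 4.155 mg/L.
e^(−k_1 t) = e^(−0.258×1.150) = 0.7433; e^(−k_2 t) = e^(−1.50×1.150) = 0.1782.
D = 4.155 × (0.7433 − 0.1782) + 1.59 × 0.1782 = 2.348 + 0.2833 = 2.631 mg/L.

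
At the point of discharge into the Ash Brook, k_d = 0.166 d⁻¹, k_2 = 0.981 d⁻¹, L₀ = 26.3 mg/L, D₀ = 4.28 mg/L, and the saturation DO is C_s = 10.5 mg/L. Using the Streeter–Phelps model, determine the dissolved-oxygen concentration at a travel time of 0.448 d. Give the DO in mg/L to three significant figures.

k_d L₀/(k_2−k_d) = 0.166×26.3/(0.981−0.166) = 4.366/0.8150 = 5.357 mg/L.
e^(−k_d t) = e^(−0.166×0.4480) = 0.9283; e^(−k_2 t) = e^(−0.981×0.4480) = 0.6444.
D = 5.357 × (0.9283 − 0.6444) + 4.28 × 0.6444 = 1.521 + 2.758 = 4.279 mg/L.
DO = C_s − D = 10.5 − 4.279 = 6.221 mg/L.

DO ≈ 6.22 mg/L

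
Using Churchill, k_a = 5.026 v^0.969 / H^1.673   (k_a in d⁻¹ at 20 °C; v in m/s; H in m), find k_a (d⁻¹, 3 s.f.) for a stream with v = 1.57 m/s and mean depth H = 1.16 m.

k_a ≈ 6.07 d⁻¹

k_a = 5.026 × 1.57^0.969 / 1.16^1.673 = 5.026 × 1.548 / 1.282 = 6.070 d⁻¹.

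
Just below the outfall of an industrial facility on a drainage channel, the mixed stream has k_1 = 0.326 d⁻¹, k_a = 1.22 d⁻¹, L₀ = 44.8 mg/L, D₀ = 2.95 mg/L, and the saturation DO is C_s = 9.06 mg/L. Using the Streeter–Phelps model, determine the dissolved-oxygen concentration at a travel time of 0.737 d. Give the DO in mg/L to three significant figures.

DO ≈ 1.66 mg/L

k_1 L₀/(k_a−k_1) = 0.326×44.8/(1.22−0.326) = 14.60/0.8940 = 16.34 mg/L.
e^(−k_1 t) = e^(−0.326×0.7370) = 0.7864; e^(−k_a t) = e^(−1.22×0.7370) = 0.4069.
D = 16.34 × (0.7864 − 0.4069) + 2.95 × 0.4069 = 6.200 + 1.200 = 7.400 mg/L.
DO = C_s − D = 9.06 − 7.400 = 1.660 mg/L.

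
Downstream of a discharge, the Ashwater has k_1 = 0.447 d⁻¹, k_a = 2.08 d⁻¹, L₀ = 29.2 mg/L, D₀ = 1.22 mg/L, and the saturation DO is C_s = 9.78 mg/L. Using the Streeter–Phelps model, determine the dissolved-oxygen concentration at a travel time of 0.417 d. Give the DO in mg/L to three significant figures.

k_1 L₀/(k_a−k_1) = 0.447×29.2/(2.08−0.447) = 13.05/1.633 = 7.993 mg/L.
e^(−k_1 t) = e^(−0.447×0.4170) = 0.8299; e^(−k_a t) = e^(−2.08×0.4170) = 0.4201.
D = 7.993 × (0.8299 − 0.4201) + 1.22 × 0.4201 = 3.276 + 0.5125 = 3.789 mg/L.
DO = C_s − D = 9.78 − 3.789 = 5.991 mg/L.

DO ≈ 5.99 mg/L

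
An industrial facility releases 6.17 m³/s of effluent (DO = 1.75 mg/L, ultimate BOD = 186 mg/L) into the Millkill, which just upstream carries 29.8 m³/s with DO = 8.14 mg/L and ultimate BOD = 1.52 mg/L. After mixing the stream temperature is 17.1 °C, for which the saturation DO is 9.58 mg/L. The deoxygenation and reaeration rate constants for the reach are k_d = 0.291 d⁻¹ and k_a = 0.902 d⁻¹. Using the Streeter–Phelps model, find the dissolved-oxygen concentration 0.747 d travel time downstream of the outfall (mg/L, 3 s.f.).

DO ≈ 3.63 mg/L

Mixed DO = (29.8×8.14 + 6.17×1.75)/(29.8+6.17) = 253.4/35.97 = 7.044 mg/L.
Mixed L₀ = (29.8×1.52 + 6.17×186)/(35.97) = 1193/35.97 = 33.16 mg/L.
Initial deficit D₀ = C_s − DO₀ = 9.58 − 7.044 = 2.536 mg/L.
D(0.747) = [0.291×33.16/(0.902−0.291)](e^(−0.291×0.747) − e^(−0.902×0.747)) + 2.536 e^(−0.902×0.747)
= 15.80 × (0.8046 − 0.5098) + 2.536 × 0.5098 = 5.950 mg/L.
DO = 9.58 − 5.950 = 3.630 mg/L.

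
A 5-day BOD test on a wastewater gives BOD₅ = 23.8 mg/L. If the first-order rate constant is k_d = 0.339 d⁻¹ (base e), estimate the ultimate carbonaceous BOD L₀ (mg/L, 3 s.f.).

L₀ ≈ 29.2 mg/L

BOD₅ = L₀(1 − e^(−5k_d)) ⇒ L₀ = BOD₅ / (1 − e^(−5×0.339))
= 23.8 / (1 − 0.1836) = 23.8 / 0.8164 = 29.15 mg/L.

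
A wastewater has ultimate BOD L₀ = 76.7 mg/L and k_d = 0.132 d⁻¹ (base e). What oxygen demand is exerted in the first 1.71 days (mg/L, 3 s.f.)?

y ≈ 15.5 mg/L

y_t = L₀(1 − e^(−k_d t)) = 76.7 × (1 − e^(−0.132×1.71))
= 76.7 × (1 − 0.7979) = 76.7 × 0.2021 = 15.50 mg/L.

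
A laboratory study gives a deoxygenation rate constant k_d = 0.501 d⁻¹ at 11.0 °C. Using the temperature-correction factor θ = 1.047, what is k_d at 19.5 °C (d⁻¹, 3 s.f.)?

k_d ≈ 0.740 d⁻¹

k_d(T₂) = k_d(T₁) · θ^(T₂−T₁) = 0.501 × 1.047^(19.5−11.0)
= 0.501 × 1.047^8.50 = 0.501 × 1.478 = 0.7403 d⁻¹.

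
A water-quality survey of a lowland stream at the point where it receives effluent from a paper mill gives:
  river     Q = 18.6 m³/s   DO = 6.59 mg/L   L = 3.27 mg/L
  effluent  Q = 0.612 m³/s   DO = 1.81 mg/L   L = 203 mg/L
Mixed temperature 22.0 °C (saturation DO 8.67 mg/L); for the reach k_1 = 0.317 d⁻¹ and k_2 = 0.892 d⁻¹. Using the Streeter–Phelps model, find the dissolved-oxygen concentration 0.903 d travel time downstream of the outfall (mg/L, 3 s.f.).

Mixed DO = (18.6×6.59 + 0.612×1.81)/(18.6+0.612) = 123.7/19.21 = 6.438 mg/L.
Mixed L₀ = (18.6×3.27 + 0.612×203)/(19.21) = 185.1/19.21 = 9.632 mg/L.
Initial deficit D₀ = C_s − DO₀ = 8.67 − 6.438 = 2.232 mg/L.
D(0.903) = [0.317×9.632/(0.892−0.317)](e^(−0.317×0.903) − e^(−0.892×0.903)) + 2.232 e^(−0.892×0.903)
= 5.310 × (0.7511 − 0.4469) + 2.232 × 0.4469 = 2.613 mg/L.
DO = 8.67 − 2.613 = 6.057 mg/L.

DO ≈ 6.06 mg/L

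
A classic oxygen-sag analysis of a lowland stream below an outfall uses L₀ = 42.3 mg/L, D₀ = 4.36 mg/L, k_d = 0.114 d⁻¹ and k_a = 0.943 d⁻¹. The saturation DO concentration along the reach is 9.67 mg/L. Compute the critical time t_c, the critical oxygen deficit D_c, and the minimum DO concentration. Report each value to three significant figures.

At the critical point dD/dt = 0, so k_d L₀ e^(−k_d t) = k_a D. Substituting D(t) from the Streeter–Phelps equation and solving for t gives
t_c = ln[(k_a/k_d)(1 − D₀(k_a−k_d)/(k_d L₀))] / (k_a−k_d).
Here k_a−k_d = 0.8290 d⁻¹ and 1 − D₀(k_a−k_d)/(k_d L₀) = 1 − 4.36×0.8290/(0.114×42.3) = 0.2505, so
t_c = ln(8.272 × 0.2505) / 0.8290 = 0.7284 / 0.8290 = 0.8787 d.
L(t_c) = L₀ e^(−k_d t_c) = 42.3 × 0.9047 = 38.27 mg/L, and at the critical point k_a D_c = k_d L, so D_c = (0.114/0.943) × 38.27 = 4.626 mg/L.
Minimum DO = C_s − D_c = 9.67 − 4.626 = 5.044 mg/L.

t_c ≈ 0.879 d; D_c ≈ 4.63 mg/L; min DO ≈ 5.04 mg/L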